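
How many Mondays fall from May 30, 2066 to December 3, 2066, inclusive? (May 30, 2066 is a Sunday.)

May 30, 2066 is a Sunday; the first Monday on or after it is May 31, 2066 (1 day later).
From May 31, 2066 to December 3, 2066: 0 + 30 + 31 + 31 + 30 + 31 + 30 + 3 = 186 days (rest of May, June, July, August, September, October, November, December).
186 ÷ 7 = 26 full weeks with remainder 4, so 26 more Mondays after the first → 27.

27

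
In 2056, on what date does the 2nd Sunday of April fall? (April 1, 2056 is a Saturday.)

April 2056 begins on a Saturday, so the first Sunday is April 2 (1 day later).
The 2nd Sunday is 1 weeks later: 2 + 7 = 9.

2056-04-09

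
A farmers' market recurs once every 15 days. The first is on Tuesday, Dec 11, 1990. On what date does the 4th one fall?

The 4th occurrence is 3 intervals after the first: 3 × 15 = 45 days after Dec 11, 1990.
Dec has 31 days — 20 days to the end of Dec leaves 25.
25 days into Jan → Jan 25, 1991.

Jan 25, 1991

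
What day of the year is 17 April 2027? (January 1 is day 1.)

Days in months before April: 31 + 28 + 31 = 90.
Plus 17 days into April → day 107.

107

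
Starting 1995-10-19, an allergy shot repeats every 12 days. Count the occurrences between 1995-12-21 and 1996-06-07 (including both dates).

Occurrences land 12·i days after 1995-10-19 for i = 0, 1, 2, …
1995-12-21 is 63 days after the start; 63 ÷ 12 = 5 remainder 3; since the remainder is 3, round up to i = 6. First occurrence in the window: #7 on 1995-12-30 (6×12 = 72 days in).
1996-06-07 is 232 days after the start; 232 ÷ 12 = 19 remainder 4. Last occurrence in the window: #20 on 1996-06-03.
Occurrences #7 through #20: 14 in total.

14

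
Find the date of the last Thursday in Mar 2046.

Mar 2046 begins on a Thursday, so the first Thursday is Mar 1.
Mar 2046 has 31 days. Adding weeks: 1, 8, 15, 22, 29 — the last one ≤ 31 is the 29th.

Mar 29, 2046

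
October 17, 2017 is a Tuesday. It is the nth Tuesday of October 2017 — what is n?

Day 17 falls in week ⌈17/7⌉ of the month.
Days 1–7 hold the 1st Tuesday, 8–14 the 2nd, 15–21 the 3rd, 22–28 the 4th, 29–31 the 5th.
17 is in the range for the 3rd.

3rd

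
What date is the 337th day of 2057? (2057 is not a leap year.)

January has 31 days (337 − 31 = 306 remain).
February has 28 days (306 − 28 = 278 remain).
March has 31 days (278 − 31 = 247 remain).
April has 30 days (247 − 30 = 217 remain).
May has 31 days (217 − 31 = 186 remain).
June has 30 days (186 − 30 = 156 remain).
July has 31 days (156 − 31 = 125 remain).
August has 31 days (125 − 31 = 94 remain).
September has 30 days (94 − 30 = 64 remain).
October has 31 days (64 − 31 = 33 remain).
November has 30 days (33 − 30 = 3 remain).
3 into December → December 3.

2057-12-03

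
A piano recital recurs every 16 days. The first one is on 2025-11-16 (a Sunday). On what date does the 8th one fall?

2026-03-08

The 8th occurrence is 7 intervals after the first: 7 × 16 = 112 days after 2025-11-16.
November has 30 days — 14 days to the end of November leaves 98.
December has 31 days (67 left).
January has 31 days (36 left).
February has 28 days (8 left).
8 days into March → 2026-03-08.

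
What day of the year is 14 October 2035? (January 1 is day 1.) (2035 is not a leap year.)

287

Days in months before October: 31 + 28 + 31 + 30 + 31 + 30 + 31 + 31 + 30 = 273.
Plus 14 days into October → day 287.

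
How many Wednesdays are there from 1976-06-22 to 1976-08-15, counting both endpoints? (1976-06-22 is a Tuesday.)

8

1976-06-22 is a Tuesday; the first Wednesday on or after it is 1976-06-23 (1 day later).
From 1976-06-23 to 1976-08-15: 7 + 31 + 15 = 53 days (rest of June, July, August).
53 ÷ 7 = 7 full weeks with remainder 4, so 7 more Wednesdays after the first → 8.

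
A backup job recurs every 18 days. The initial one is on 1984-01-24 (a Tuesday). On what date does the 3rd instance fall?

1984-02-29

The 3rd occurrence is 2 intervals after the first: 2 × 18 = 36 days after 1984-01-24.
January has 31 days — 7 days to the end of January leaves 29.
29 days into February → 1984-02-29.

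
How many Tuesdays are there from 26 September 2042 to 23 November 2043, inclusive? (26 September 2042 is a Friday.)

26 September 2042 is a Friday; the first Tuesday on or after it is 30 September 2042 (4 days later).
From 30 September 2042 to 23 November 2043: 92 + 327 = 419 days (rest of 2042, to 23 November 2043 in 2043).
419 ÷ 7 = 59 full weeks with remainder 6, so 59 more Tuesdays after the first → 60.

60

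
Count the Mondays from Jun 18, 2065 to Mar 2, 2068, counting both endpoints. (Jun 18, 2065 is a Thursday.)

141

Jun 18, 2065 is a Thursday; the first Monday on or after it is Jun 22, 2065 (4 days later).
From Jun 22, 2065 to Mar 2, 2068: 192 + 365 + 365 + 62 = 984 days (rest of 2065, 2066, 2067, to Mar 2, 2068 in 2068).
984 ÷ 7 = 140 full weeks with remainder 4, so 140 more Mondays after the first → 141.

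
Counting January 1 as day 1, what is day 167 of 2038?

2038-06-16

January has 31 days (167 − 31 = 136 remain).
February has 28 days (136 − 28 = 108 remain).
March has 31 days (108 − 31 = 77 remain).
April has 30 days (77 − 30 = 47 remain).
May has 31 days (47 − 31 = 16 remain).
16 into June → June 16.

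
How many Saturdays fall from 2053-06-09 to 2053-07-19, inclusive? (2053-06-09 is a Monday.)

2053-06-09 is a Monday; the first Saturday on or after it is 2053-06-14 (5 days later).
From 2053-06-14 to 2053-07-19: 16 + 19 = 35 days (rest of June, July).
35 ÷ 7 = 5 full weeks with remainder 0, so 5 more Saturdays after the first → 6.

6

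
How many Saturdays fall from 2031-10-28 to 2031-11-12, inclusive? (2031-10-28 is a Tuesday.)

2031-10-28 is a Tuesday; the first Saturday on or after it is 2031-11-01 (4 days later).
From 2031-11-01 to 2031-11-12 is 12 − 1 = 11 days.
11 ÷ 7 = 1 full weeks with remainder 4, so 1 more Saturdays after the first → 2.

2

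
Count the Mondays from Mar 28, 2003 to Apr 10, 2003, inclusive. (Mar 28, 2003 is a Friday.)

Mar 28, 2003 is a Friday; the first Monday on or after it is Mar 31, 2003 (3 days later).
From Mar 31, 2003 to Apr 10, 2003: 0 + 10 = 10 days (rest of Mar, Apr).
10 ÷ 7 = 1 full weeks with remainder 3, so 1 more Mondays after the first → 2.

2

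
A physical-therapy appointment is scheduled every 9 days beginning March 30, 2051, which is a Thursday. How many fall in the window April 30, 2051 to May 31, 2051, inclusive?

3

Occurrences land 9·i days after March 30, 2051 for i = 0, 1, 2, …
April 30, 2051 is 31 days after the start; 31 ÷ 9 = 3 remainder 4; since the remainder is 4, round up to i = 4. First occurrence in the window: #5 on May 5, 2051 (4×9 = 36 days in).
May 31, 2051 is 62 days after the start; 62 ÷ 9 = 6 remainder 8. Last occurrence in the window: #7 on May 23, 2051.
Occurrences #5 through #7: 3 in total.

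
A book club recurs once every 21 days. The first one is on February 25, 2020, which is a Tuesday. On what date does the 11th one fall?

The 11th occurrence is 10 intervals after the first: 10 × 21 = 210 days after February 25, 2020.
February has 29 days — 4 days to the end of February leaves 206.
March has 31 days (175 left).
April has 30 days (145 left).
May has 31 days (114 left).
June has 30 days (84 left).
July has 31 days (53 left).
August has 31 days (22 left).
22 days into September → September 22, 2020.

September 22, 2020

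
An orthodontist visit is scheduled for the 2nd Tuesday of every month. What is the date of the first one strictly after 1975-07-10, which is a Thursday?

July 1975 starts on a Tuesday; its first Tuesday is the 1st, so the 2nd Tuesday is the 8th — 1975-07-08.
That is not after 1975-07-10, so look at August 1975.
August 1975 starts on a Friday; its first Tuesday is the 5th, so the 2nd Tuesday is the 12th — 1975-08-12.

1975-08-12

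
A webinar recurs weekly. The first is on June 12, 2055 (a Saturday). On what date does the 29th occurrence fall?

The 29th occurrence is 28 intervals after the first: 28 × 7 = 196 days after June 12, 2055.
June has 30 days — 18 days to the end of June leaves 178.
July has 31 days (147 left).
August has 31 days (116 left).
September has 30 days (86 left).
October has 31 days (55 left).
November has 30 days (25 left).
25 days into December → December 25, 2055.

December 25, 2055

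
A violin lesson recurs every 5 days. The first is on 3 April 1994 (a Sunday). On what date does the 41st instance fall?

20 October 1994

The 41st occurrence is 40 intervals after the first: 40 × 5 = 200 days after 3 April 1994.
April has 30 days — 27 days to the end of April leaves 173.
May has 31 days (142 left).
June has 30 days (112 left).
July has 31 days (81 left).
August has 31 days (50 left).
September has 30 days (20 left).
20 days into October → 20 October 1994.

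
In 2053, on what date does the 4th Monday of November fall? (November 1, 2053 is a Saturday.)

November 2053 begins on a Saturday, so the first Monday is November 3 (2 days later).
The 4th Monday is 3 weeks later: 3 + 21 = 24.

24 November 2053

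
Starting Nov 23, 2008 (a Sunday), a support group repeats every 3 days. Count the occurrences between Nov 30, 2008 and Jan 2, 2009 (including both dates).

Occurrences land 3·i days after Nov 23, 2008 for i = 0, 1, 2, …
Nov 30, 2008 is 7 days after the start; 7 ÷ 3 = 2 remainder 1; since the remainder is 1, round up to i = 3. First occurrence in the window: #4 on Dec 2, 2008 (3×3 = 9 days in).
Jan 2, 2009 is 40 days after the start; 40 ÷ 3 = 13 remainder 1. Last occurrence in the window: #14 on Jan 1, 2009.
Occurrences #4 through #14: 11 in total.

11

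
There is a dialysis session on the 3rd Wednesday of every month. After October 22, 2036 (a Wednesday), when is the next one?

October 2036 starts on a Wednesday; its first Wednesday is the 1st, so the 3rd Wednesday is the 15th — October 15, 2036.
That is not after October 22, 2036, so look at November 2036.
November 2036 starts on a Saturday; its first Wednesday is the 5th, so the 3rd Wednesday is the 19th — November 19, 2036.

November 19, 2036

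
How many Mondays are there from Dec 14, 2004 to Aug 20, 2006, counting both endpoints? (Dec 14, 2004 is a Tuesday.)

Dec 14, 2004 is a Tuesday; the first Monday on or after it is Dec 20, 2004 (6 days later).
From Dec 20, 2004 to Aug 20, 2006: 11 + 365 + 232 = 608 days (rest of 2004, 2005, to Aug 20, 2006 in 2006).
608 ÷ 7 = 86 full weeks with remainder 6, so 86 more Mondays after the first → 87.

87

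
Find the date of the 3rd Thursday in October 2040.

October 18, 2040

October 2040 begins on a Monday, so the first Thursday is October 4 (3 days later).
The 3rd Thursday is 2 weeks later: 4 + 14 = 18.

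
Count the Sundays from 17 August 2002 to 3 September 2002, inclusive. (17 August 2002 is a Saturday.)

3

17 August 2002 is a Saturday; the first Sunday on or after it is 18 August 2002 (1 day later).
From 18 August 2002 to 3 September 2002: 13 + 3 = 16 days (rest of August, September).
16 ÷ 7 = 2 full weeks with remainder 2, so 2 more Sundays after the first → 3.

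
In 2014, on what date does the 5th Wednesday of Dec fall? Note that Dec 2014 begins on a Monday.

Dec 2014 begins on a Monday, so the first Wednesday is Dec 3 (2 days later).
The 5th Wednesday is 4 weeks later: 3 + 28 = 31.

Dec 31, 2014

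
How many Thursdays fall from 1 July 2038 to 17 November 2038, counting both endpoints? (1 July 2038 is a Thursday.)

1 July 2038 is a Thursday; the first Thursday on or after it is 1 July 2038.
From 1 July 2038 to 17 November 2038: 30 + 31 + 30 + 31 + 17 = 139 days (rest of July, August, September, October, November).
139 ÷ 7 = 19 full weeks with remainder 6, so 19 more Thursdays after the first → 20.

20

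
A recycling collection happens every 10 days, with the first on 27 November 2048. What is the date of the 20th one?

The 20th occurrence is 19 intervals after the first: 19 × 10 = 190 days after 27 November 2048.
November has 30 days — 3 days to the end of November leaves 187.
December has 31 days (156 left).
January has 31 days (125 left).
February has 28 days (97 left).
March has 31 days (66 left).
April has 30 days (36 left).
May has 31 days (5 left).
5 days into June → 5 June 2049.

5 June 2049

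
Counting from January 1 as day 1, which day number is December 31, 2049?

Days in months before December: 31 + 28 + 31 + 30 + 31 + 30 + 31 + 31 + 30 + 31 + 30 = 334.
Plus 31 days into December → day 365.

365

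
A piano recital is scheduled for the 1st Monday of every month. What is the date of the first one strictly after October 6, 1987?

November 2, 1987

October 1987 starts on a Thursday, so its 1st Monday is October 5, 1987 (4 days in).
That is not after October 6, 1987, so look at November 1987.
November 1987 starts on a Sunday, so its 1st Monday is November 2, 1987 (1 day in).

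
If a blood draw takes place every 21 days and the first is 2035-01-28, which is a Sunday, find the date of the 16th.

2035-12-09

The 16th occurrence is 15 intervals after the first: 15 × 21 = 315 days after 2035-01-28.
January has 31 days — 3 days to the end of January leaves 312.
February has 28 days (284 left).
March has 31 days (253 left).
April has 30 days (223 left).
May has 31 days (192 left).
June has 30 days (162 left).
July has 31 days (131 left).
August has 31 days (100 left).
September has 30 days (70 left).
October has 31 days (39 left).
November has 30 days (9 left).
9 days into December → 2035-12-09.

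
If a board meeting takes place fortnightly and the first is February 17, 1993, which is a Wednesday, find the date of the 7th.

The 7th occurrence is 6 intervals after the first: 6 × 14 = 84 days after February 17, 1993.
February has 28 days — 11 days to the end of February leaves 73.
March has 31 days (42 left).
April has 30 days (12 left).
12 days into May → May 12, 1993.

May 12, 1993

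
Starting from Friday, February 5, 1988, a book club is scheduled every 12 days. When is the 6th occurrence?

The 6th occurrence is 5 intervals after the first: 5 × 12 = 60 days after February 5, 1988.
February has 29 days — 24 days to the end of February leaves 36.
March has 31 days (5 left).
5 days into April → April 5, 1988.

April 5, 1988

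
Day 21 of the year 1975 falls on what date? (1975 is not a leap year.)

21 January 1975

21 into January → January 21.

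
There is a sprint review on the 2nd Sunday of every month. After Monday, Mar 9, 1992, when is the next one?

Apr 12, 1992

Mar 1992 starts on a Sunday; its first Sunday is the 1st, so the 2nd Sunday is the 8th — Mar 8, 1992.
That is not after Mar 9, 1992, so look at Apr 1992.
Apr 1992 starts on a Wednesday; its first Sunday is the 5th, so the 2nd Sunday is the 12th — Apr 12, 1992.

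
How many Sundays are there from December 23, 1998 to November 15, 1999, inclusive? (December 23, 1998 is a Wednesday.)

December 23, 1998 is a Wednesday; the first Sunday on or after it is December 27, 1998 (4 days later).
From December 27, 1998 to November 15, 1999: 4 + 319 = 323 days (rest of 1998, to November 15, 1999 in 1999).
323 ÷ 7 = 46 full weeks with remainder 1, so 46 more Sundays after the first → 47.

47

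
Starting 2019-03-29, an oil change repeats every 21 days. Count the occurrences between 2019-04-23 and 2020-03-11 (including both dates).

15

Occurrences land 21·i days after 2019-03-29 for i = 0, 1, 2, …
2019-04-23 is 25 days after the start; 25 ÷ 21 = 1 remainder 4; since the remainder is 4, round up to i = 2. First occurrence in the window: #3 on 2019-05-10 (2×21 = 42 days in).
2020-03-11 is 348 days after the start; 348 ÷ 21 = 16 remainder 12. Last occurrence in the window: #17 on 2020-02-28.
Occurrences #3 through #17: 15 in total.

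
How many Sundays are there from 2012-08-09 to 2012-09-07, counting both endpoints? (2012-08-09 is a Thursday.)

2012-08-09 is a Thursday; the first Sunday on or after it is 2012-08-12 (3 days later).
From 2012-08-12 to 2012-09-07: 19 + 7 = 26 days (rest of August, September).
26 ÷ 7 = 3 full weeks with remainder 5, so 3 more Sundays after the first → 4.

4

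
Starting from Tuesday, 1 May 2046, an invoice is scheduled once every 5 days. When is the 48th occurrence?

The 48th occurrence is 47 intervals after the first: 47 × 5 = 235 days after 1 May 2046.
May has 31 days — 30 days to the end of May leaves 205.
June has 30 days (175 left).
July has 31 days (144 left).
August has 31 days (113 left).
September has 30 days (83 left).
October has 31 days (52 left).
November has 30 days (22 left).
22 days into December → 22 December 2046.

22 December 2046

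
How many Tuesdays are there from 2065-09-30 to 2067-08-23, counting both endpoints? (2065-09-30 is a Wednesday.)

99

2065-09-30 is a Wednesday; the first Tuesday on or after it is 2065-10-06 (6 days later).
From 2065-10-06 to 2067-08-23: 86 + 365 + 235 = 686 days (rest of 2065, 2066, to 2067-08-23 in 2067).
686 ÷ 7 = 98 full weeks with remainder 0, so 98 more Tuesdays after the first → 99.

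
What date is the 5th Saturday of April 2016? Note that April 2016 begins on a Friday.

April 2016 begins on a Friday, so the first Saturday is April 2 (1 day later).
The 5th Saturday is 4 weeks later: 2 + 28 = 30.

April 30, 2016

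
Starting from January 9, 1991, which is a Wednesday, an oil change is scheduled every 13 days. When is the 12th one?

The 12th occurrence is 11 intervals after the first: 11 × 13 = 143 days after January 9, 1991.
January has 31 days — 22 days to the end of January leaves 121.
February has 28 days (93 left).
March has 31 days (62 left).
April has 30 days (32 left).
May has 31 days (1 left).
1 day into June → June 1, 1991.

June 1, 1991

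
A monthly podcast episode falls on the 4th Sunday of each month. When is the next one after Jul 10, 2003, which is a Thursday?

Jul 27, 2003

Jul 2003 starts on a Tuesday; its first Sunday is the 6th, so the 4th Sunday is the 27th — Jul 27, 2003.
Jul 27, 2003 is after Jul 10, 2003, so that is the next one.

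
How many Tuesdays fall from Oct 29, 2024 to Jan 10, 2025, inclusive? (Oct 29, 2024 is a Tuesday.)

11

Oct 29, 2024 is a Tuesday; the first Tuesday on or after it is Oct 29, 2024.
From Oct 29, 2024 to Jan 10, 2025: 2 + 30 + 31 + 10 = 73 days (rest of Oct, Nov, Dec, Jan).
73 ÷ 7 = 10 full weeks with remainder 3, so 10 more Tuesdays after the first → 11.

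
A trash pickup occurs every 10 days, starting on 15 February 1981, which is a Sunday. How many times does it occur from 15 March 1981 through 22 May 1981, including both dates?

7

Occurrences land 10·i days after 15 February 1981 for i = 0, 1, 2, …
15 March 1981 is 28 days after the start; 28 ÷ 10 = 2 remainder 8; since the remainder is 8, round up to i = 3. First occurrence in the window: #4 on 17 March 1981 (3×10 = 30 days in).
22 May 1981 is 96 days after the start; 96 ÷ 10 = 9 remainder 6. Last occurrence in the window: #10 on 16 May 1981.
Occurrences #4 through #10: 7 in total.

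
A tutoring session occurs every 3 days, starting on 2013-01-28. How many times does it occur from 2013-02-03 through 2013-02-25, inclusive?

Occurrences land 3·i days after 2013-01-28 for i = 0, 1, 2, …
2013-02-03 is 6 days after the start; 6 ÷ 3 = 2 remainder 0. First occurrence in the window: #3 on 2013-02-03 (2×3 = 6 days in).
2013-02-25 is 28 days after the start; 28 ÷ 3 = 9 remainder 1. Last occurrence in the window: #10 on 2013-02-24.
Occurrences #3 through #10: 8 in total.

8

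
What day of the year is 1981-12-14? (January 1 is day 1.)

Days in months before December: 31 + 28 + 31 + 30 + 31 + 30 + 31 + 31 + 30 + 31 + 30 = 334.
Plus 14 days into December → day 348.

348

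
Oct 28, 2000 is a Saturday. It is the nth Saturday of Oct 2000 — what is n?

Day 28 falls in week ⌈28/7⌉ of the month.
Days 1–7 hold the 1st Saturday, 8–14 the 2nd, 15–21 the 3rd, 22–28 the 4th, 29–31 the 5th.
28 is in the range for the 4th.

4th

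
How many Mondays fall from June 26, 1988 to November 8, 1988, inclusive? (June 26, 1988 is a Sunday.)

20

June 26, 1988 is a Sunday; the first Monday on or after it is June 27, 1988 (1 day later).
From June 27, 1988 to November 8, 1988: 3 + 31 + 31 + 30 + 31 + 8 = 134 days (rest of June, July, August, September, October, November).
134 ÷ 7 = 19 full weeks with remainder 1, so 19 more Mondays after the first → 20.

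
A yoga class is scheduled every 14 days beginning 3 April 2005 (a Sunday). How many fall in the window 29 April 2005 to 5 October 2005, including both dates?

12

Occurrences land 14·i days after 3 April 2005 for i = 0, 1, 2, …
29 April 2005 is 26 days after the start; 26 ÷ 14 = 1 remainder 12; since the remainder is 12, round up to i = 2. First occurrence in the window: #3 on 1 May 2005 (2×14 = 28 days in).
5 October 2005 is 185 days after the start; 185 ÷ 14 = 13 remainder 3. Last occurrence in the window: #14 on 2 October 2005.
Occurrences #3 through #14: 12 in total.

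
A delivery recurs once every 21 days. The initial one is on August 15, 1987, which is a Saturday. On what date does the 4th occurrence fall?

October 17, 1987

The 4th occurrence is 3 intervals after the first: 3 × 21 = 63 days after August 15, 1987.
August has 31 days — 16 days to the end of August leaves 47.
September has 30 days (17 left).
17 days into October → October 17, 1987.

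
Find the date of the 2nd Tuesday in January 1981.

1981-01-13

The first Tuesday of January 1981 is January 6.
The 2nd Tuesday is 1 weeks later: 6 + 7 = 13.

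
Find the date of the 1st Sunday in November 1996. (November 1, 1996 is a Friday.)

1996-11-03

November 1996 begins on a Friday, so the first Sunday is November 3 (2 days later).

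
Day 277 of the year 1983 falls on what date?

1983-10-04

January has 31 days (277 − 31 = 246 remain).
February has 28 days (246 − 28 = 218 remain).
March has 31 days (218 − 31 = 187 remain).
April has 30 days (187 − 30 = 157 remain).
May has 31 days (157 − 31 = 126 remain).
June has 30 days (126 − 30 = 96 remain).
July has 31 days (96 − 31 = 65 remain).
August has 31 days (65 − 31 = 34 remain).
September has 30 days (34 − 30 = 4 remain).
4 into October → October 4.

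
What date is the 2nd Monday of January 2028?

The first Monday of January 2028 is January 3.
The 2nd Monday is 1 weeks later: 3 + 7 = 10.

2028-01-10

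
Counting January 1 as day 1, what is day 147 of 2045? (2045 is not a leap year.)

2045-05-27

January has 31 days (147 − 31 = 116 remain).
February has 28 days (116 − 28 = 88 remain).
March has 31 days (88 − 31 = 57 remain).
April has 30 days (57 − 30 = 27 remain).
27 into May → May 27.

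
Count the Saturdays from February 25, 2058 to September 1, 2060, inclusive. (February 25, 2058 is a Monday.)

February 25, 2058 is a Monday; the first Saturday on or after it is March 2, 2058 (5 days later).
From March 2, 2058 to September 1, 2060: 304 + 365 + 245 = 914 days (rest of 2058, 2059, to September 1, 2060 in 2060).
914 ÷ 7 = 130 full weeks with remainder 4, so 130 more Saturdays after the first → 131.

131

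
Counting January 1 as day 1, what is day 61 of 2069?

2 March 2069

January has 31 days (61 − 31 = 30 remain).
February has 28 days (30 − 28 = 2 remain).
2 into March → March 2.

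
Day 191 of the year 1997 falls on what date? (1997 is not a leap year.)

10 July 1997

January has 31 days (191 − 31 = 160 remain).
February has 28 days (160 − 28 = 132 remain).
March has 31 days (132 − 31 = 101 remain).
April has 30 days (101 − 30 = 71 remain).
May has 31 days (71 − 31 = 40 remain).
June has 30 days (40 − 30 = 10 remain).
10 into July → July 10.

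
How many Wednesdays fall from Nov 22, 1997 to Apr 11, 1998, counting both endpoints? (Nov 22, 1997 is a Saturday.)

Nov 22, 1997 is a Saturday; the first Wednesday on or after it is Nov 26, 1997 (4 days later).
From Nov 26, 1997 to Apr 11, 1998: 4 + 31 + 31 + 28 + 31 + 11 = 136 days (rest of Nov, Dec, Jan, Feb, Mar, Apr).
136 ÷ 7 = 19 full weeks with remainder 3, so 19 more Wednesdays after the first → 20.

20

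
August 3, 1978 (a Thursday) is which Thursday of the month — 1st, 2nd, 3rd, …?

Day 3 falls in week ⌈3/7⌉ of the month.
Days 1–7 hold the 1st Thursday, 8–14 the 2nd, 15–21 the 3rd, 22–28 the 4th, 29–31 the 5th.
3 is in the range for the 1st.

1st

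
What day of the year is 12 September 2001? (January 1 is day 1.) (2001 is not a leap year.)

255

Days in months before September: 31 + 28 + 31 + 30 + 31 + 30 + 31 + 31 = 243.
Plus 12 days into September → day 255.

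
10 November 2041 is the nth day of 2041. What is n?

314

Days in months before November: 31 + 28 + 31 + 30 + 31 + 30 + 31 + 31 + 30 + 31 = 304.
Plus 10 days into November → day 314.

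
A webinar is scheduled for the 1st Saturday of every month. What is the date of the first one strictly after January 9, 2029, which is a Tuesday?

February 3, 2029

January 2029 starts on a Monday, so its 1st Saturday is January 6, 2029 (5 days in).
That is not after January 9, 2029, so look at February 2029.
February 2029 starts on a Thursday, so its 1st Saturday is February 3, 2029 (2 days in).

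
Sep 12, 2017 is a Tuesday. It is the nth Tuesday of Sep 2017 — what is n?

Day 12 falls in week ⌈12/7⌉ of the month.
Days 1–7 hold the 1st Tuesday, 8–14 the 2nd, 15–21 the 3rd, 22–28 the 4th, 29–31 the 5th.
12 is in the range for the 2nd.

2nd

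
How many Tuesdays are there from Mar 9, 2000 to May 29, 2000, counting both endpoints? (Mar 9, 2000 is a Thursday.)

11

Mar 9, 2000 is a Thursday; the first Tuesday on or after it is Mar 14, 2000 (5 days later).
From Mar 14, 2000 to May 29, 2000: 17 + 30 + 29 = 76 days (rest of Mar, Apr, May).
76 ÷ 7 = 10 full weeks with remainder 6, so 10 more Tuesdays after the first → 11.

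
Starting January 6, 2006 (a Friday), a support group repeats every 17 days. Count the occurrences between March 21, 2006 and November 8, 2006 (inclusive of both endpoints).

Occurrences land 17·i days after January 6, 2006 for i = 0, 1, 2, …
March 21, 2006 is 74 days after the start; 74 ÷ 17 = 4 remainder 6; since the remainder is 6, round up to i = 5. First occurrence in the window: #6 on April 1, 2006 (5×17 = 85 days in).
November 8, 2006 is 306 days after the start; 306 ÷ 17 = 18 remainder 0. Last occurrence in the window: #19 on November 8, 2006.
Occurrences #6 through #19: 14 in total.

14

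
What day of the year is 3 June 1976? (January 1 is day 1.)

Days in months before June: 31 + 29 + 31 + 30 + 31 = 152.
Plus 3 days into June → day 155.

155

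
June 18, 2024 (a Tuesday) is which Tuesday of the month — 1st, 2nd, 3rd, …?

Day 18 falls in week ⌈18/7⌉ of the month.
Days 1–7 hold the 1st Tuesday, 8–14 the 2nd, 15–21 the 3rd, 22–28 the 4th, 29–31 the 5th.
18 is in the range for the 3rd.

3rd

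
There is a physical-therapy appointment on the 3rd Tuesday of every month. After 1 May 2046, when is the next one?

May 2046 starts on a Tuesday; its first Tuesday is the 1st, so the 3rd Tuesday is the 15th — 15 May 2046.
15 May 2046 is after 1 May 2046, so that is the next one.

15 May 2046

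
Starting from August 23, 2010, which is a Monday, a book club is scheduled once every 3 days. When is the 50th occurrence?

The 50th occurrence is 49 intervals after the first: 49 × 3 = 147 days after August 23, 2010.
August has 31 days — 8 days to the end of August leaves 139.
September has 30 days (109 left).
October has 31 days (78 left).
November has 30 days (48 left).
December has 31 days (17 left).
17 days into January → January 17, 2011.

January 17, 2011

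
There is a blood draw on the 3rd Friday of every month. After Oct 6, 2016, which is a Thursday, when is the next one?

Oct 21, 2016

Oct 2016 starts on a Saturday; its first Friday is the 7th, so the 3rd Friday is the 21st — Oct 21, 2016.
Oct 21, 2016 is after Oct 6, 2016, so that is the next one.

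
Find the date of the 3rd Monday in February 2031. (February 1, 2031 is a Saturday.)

February 2031 begins on a Saturday, so the first Monday is February 3 (2 days later).
The 3rd Monday is 2 weeks later: 3 + 14 = 17.

2031-02-17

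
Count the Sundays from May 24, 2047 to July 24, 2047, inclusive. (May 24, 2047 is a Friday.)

May 24, 2047 is a Friday; the first Sunday on or after it is May 26, 2047 (2 days later).
From May 26, 2047 to July 24, 2047: 5 + 30 + 24 = 59 days (rest of May, June, July).
59 ÷ 7 = 8 full weeks with remainder 3, so 8 more Sundays after the first → 9.

9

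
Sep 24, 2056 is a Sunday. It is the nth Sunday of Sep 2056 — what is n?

Day 24 falls in week ⌈24/7⌉ of the month.
Days 1–7 hold the 1st Sunday, 8–14 the 2nd, 15–21 the 3rd, 22–28 the 4th, 29–31 the 5th.
24 is in the range for the 4th.

4th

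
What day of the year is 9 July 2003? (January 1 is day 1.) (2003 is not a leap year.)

190

Days in months before July: 31 + 28 + 31 + 30 + 31 + 30 = 181.
Plus 9 days into July → day 190.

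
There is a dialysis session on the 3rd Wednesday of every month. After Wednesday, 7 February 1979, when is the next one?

21 February 1979

February 1979 starts on a Thursday; its first Wednesday is the 7th, so the 3rd Wednesday is the 21st — 21 February 1979.
21 February 1979 is after 7 February 1979, so that is the next one.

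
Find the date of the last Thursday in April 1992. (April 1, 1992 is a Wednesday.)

April 1992 begins on a Wednesday, so the first Thursday is April 2 (1 day later).
April 1992 has 30 days. Adding weeks: 2, 9, 16, 23, 30 — the last one ≤ 30 is the 30th.

1992-04-30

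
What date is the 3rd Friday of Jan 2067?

Jan 2067 begins on a Saturday, so the first Friday is Jan 7 (6 days later).
The 3rd Friday is 2 weeks later: 7 + 14 = 21.

Jan 21, 2067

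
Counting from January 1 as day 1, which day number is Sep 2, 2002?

245

Days in months before Sep: 31 + 28 + 31 + 30 + 31 + 30 + 31 + 31 = 243.
Plus 2 days into Sep → day 245.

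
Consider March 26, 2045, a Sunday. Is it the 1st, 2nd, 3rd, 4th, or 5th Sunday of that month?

4th

Day 26 falls in week ⌈26/7⌉ of the month.
Days 1–7 hold the 1st Sunday, 8–14 the 2nd, 15–21 the 3rd, 22–28 the 4th, 29–31 the 5th.
26 is in the range for the 4th.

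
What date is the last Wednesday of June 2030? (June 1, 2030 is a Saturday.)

June 2030 begins on a Saturday, so the first Wednesday is June 5 (4 days later).
June 2030 has 30 days. Adding weeks: 5, 12, 19, 26 — the last one ≤ 30 is the 26th.

June 26, 2030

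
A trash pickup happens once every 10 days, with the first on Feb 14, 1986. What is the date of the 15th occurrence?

Jul 4, 1986

The 15th occurrence is 14 intervals after the first: 14 × 10 = 140 days after Feb 14, 1986.
Feb has 28 days — 14 days to the end of Feb leaves 126.
Mar has 31 days (95 left).
Apr has 30 days (65 left).
May has 31 days (34 left).
Jun has 30 days (4 left).
4 days into Jul → Jul 4, 1986.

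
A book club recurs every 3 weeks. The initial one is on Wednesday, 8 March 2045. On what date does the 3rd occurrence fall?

19 April 2045

The 3rd occurrence is 2 intervals after the first: 2 × 21 = 42 days after 8 March 2045.
March has 31 days — 23 days to the end of March leaves 19.
19 days into April → 19 April 2045.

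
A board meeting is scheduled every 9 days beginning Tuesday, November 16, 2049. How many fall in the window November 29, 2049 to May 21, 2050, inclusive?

Occurrences land 9·i days after November 16, 2049 for i = 0, 1, 2, …
November 29, 2049 is 13 days after the start; 13 ÷ 9 = 1 remainder 4; since the remainder is 4, round up to i = 2. First occurrence in the window: #3 on December 4, 2049 (2×9 = 18 days in).
May 21, 2050 is 186 days after the start; 186 ÷ 9 = 20 remainder 6. Last occurrence in the window: #21 on May 15, 2050.
Occurrences #3 through #21: 19 in total.

19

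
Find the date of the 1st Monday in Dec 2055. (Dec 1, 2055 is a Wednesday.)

Dec 6, 2055

Dec 2055 begins on a Wednesday, so the first Monday is Dec 6 (5 days later).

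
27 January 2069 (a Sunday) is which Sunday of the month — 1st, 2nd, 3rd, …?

Day 27 falls in week ⌈27/7⌉ of the month.
Days 1–7 hold the 1st Sunday, 8–14 the 2nd, 15–21 the 3rd, 22–28 the 4th, 29–31 the 5th.
27 is in the range for the 4th.

4th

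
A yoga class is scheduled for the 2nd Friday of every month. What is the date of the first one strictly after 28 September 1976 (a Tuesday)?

September 1976 starts on a Wednesday; its first Friday is the 3rd, so the 2nd Friday is the 10th — 10 September 1976.
That is not after 28 September 1976, so look at October 1976.
October 1976 starts on a Friday; its first Friday is the 1st, so the 2nd Friday is the 8th — 8 October 1976.

8 October 1976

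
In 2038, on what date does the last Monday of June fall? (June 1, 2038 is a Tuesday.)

June 2038 begins on a Tuesday, so the first Monday is June 7 (6 days later).
June 2038 has 30 days. Adding weeks: 7, 14, 21, 28 — the last one ≤ 30 is the 28th.

28 June 2038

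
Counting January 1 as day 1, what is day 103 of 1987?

Jan has 31 days (103 − 31 = 72 remain).
Feb has 28 days (72 − 28 = 44 remain).
Mar has 31 days (44 − 31 = 13 remain).
13 into Apr → Apr 13.

Apr 13, 1987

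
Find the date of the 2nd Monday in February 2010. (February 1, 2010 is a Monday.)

February 8, 2010

February 2010 begins on a Monday, so the first Monday is February 1.
The 2nd Monday is 1 weeks later: 1 + 7 = 8.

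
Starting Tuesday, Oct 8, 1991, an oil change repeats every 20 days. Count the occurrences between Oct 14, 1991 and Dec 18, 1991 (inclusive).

3

Occurrences land 20·i days after Oct 8, 1991 for i = 0, 1, 2, …
Oct 14, 1991 is 6 days after the start; 6 ÷ 20 = 0 remainder 6; since the remainder is 6, round up to i = 1. First occurrence in the window: #2 on Oct 28, 1991 (1×20 = 20 days in).
Dec 18, 1991 is 71 days after the start; 71 ÷ 20 = 3 remainder 11. Last occurrence in the window: #4 on Dec 7, 1991.
Occurrences #2 through #4: 3 in total.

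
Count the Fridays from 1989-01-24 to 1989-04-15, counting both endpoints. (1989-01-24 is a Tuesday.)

1989-01-24 is a Tuesday; the first Friday on or after it is 1989-01-27 (3 days later).
From 1989-01-27 to 1989-04-15: 4 + 28 + 31 + 15 = 78 days (rest of January, February, March, April).
78 ÷ 7 = 11 full weeks with remainder 1, so 11 more Fridays after the first → 12.

12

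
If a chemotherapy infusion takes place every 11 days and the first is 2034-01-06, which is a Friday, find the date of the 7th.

2034-03-13

The 7th occurrence is 6 intervals after the first: 6 × 11 = 66 days after 2034-01-06.
January has 31 days — 25 days to the end of January leaves 41.
February has 28 days (13 left).
13 days into March → 2034-03-13.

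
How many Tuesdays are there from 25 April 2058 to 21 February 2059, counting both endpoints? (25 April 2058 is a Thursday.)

25 April 2058 is a Thursday; the first Tuesday on or after it is 30 April 2058 (5 days later).
From 30 April 2058 to 21 February 2059: 0 + 31 + 30 + 31 + 31 + 30 + 31 + 30 + 31 + 31 + 21 = 297 days (rest of April, May, June, July, August, September, October, November, December, January, February).
297 ÷ 7 = 42 full weeks with remainder 3, so 42 more Tuesdays after the first → 43.

43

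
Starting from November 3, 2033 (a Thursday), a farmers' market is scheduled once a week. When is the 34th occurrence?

The 34th occurrence is 33 intervals after the first: 33 × 7 = 231 days after November 3, 2033.
November has 30 days — 27 days to the end of November leaves 204.
December has 31 days (173 left).
January has 31 days (142 left).
February has 28 days (114 left).
March has 31 days (83 left).
April has 30 days (53 left).
May has 31 days (22 left).
22 days into June → June 22, 2034.

June 22, 2034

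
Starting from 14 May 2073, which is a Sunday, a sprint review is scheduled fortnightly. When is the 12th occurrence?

The 12th occurrence is 11 intervals after the first: 11 × 14 = 154 days after 14 May 2073.
May has 31 days — 17 days to the end of May leaves 137.
June has 30 days (107 left).
July has 31 days (76 left).
August has 31 days (45 left).
September has 30 days (15 left).
15 days into October → 15 October 2073.

15 October 2073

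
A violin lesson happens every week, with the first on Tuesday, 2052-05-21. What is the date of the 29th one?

The 29th occurrence is 28 intervals after the first: 28 × 7 = 196 days after 2052-05-21.
May has 31 days — 10 days to the end of May leaves 186.
June has 30 days (156 left).
July has 31 days (125 left).
August has 31 days (94 left).
September has 30 days (64 left).
October has 31 days (33 left).
November has 30 days (3 left).
3 days into December → 2052-12-03.

2052-12-03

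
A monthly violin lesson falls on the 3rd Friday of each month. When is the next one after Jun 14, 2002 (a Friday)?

Jun 2002 starts on a Saturday; its first Friday is the 7th, so the 3rd Friday is the 21st — Jun 21, 2002.
Jun 21, 2002 is after Jun 14, 2002, so that is the next one.

Jun 21, 2002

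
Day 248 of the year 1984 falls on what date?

January has 31 days (248 − 31 = 217 remain).
February has 29 days (217 − 29 = 188 remain).
March has 31 days (188 − 31 = 157 remain).
April has 30 days (157 − 30 = 127 remain).
May has 31 days (127 − 31 = 96 remain).
June has 30 days (96 − 30 = 66 remain).
July has 31 days (66 − 31 = 35 remain).
August has 31 days (35 − 31 = 4 remain).
4 into September → September 4.

1984-09-04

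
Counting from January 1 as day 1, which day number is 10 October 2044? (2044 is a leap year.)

Days in months before October: 31 + 29 + 31 + 30 + 31 + 30 + 31 + 31 + 30 = 274.
Plus 10 days into October → day 284.

284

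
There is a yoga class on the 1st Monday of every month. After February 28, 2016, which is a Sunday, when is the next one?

March 7, 2016

February 2016 starts on a Monday, so its 1st Monday is February 1, 2016.
That is not after February 28, 2016, so look at March 2016.
March 2016 starts on a Tuesday, so its 1st Monday is March 7, 2016 (6 days in).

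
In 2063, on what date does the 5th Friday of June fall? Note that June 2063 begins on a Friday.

June 2063 begins on a Friday, so the first Friday is June 1.
The 5th Friday is 4 weeks later: 1 + 28 = 29.

2063-06-29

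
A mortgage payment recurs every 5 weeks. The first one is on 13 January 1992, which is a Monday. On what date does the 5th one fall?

1 June 1992

The 5th occurrence is 4 intervals after the first: 4 × 35 = 140 days after 13 January 1992.
January has 31 days — 18 days to the end of January leaves 122.
February has 29 days (93 left).
March has 31 days (62 left).
April has 30 days (32 left).
May has 31 days (1 left).
1 day into June → 1 June 1992.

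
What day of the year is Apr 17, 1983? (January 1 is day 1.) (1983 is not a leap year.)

Days in months before Apr: 31 + 28 + 31 = 90.
Plus 17 days into Apr → day 107.

107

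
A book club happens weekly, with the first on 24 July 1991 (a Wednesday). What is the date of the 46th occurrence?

3 June 1992

The 46th occurrence is 45 intervals after the first: 45 × 7 = 315 days after 24 July 1991.
July has 31 days — 7 days to the end of July leaves 308.
August has 31 days (277 left).
September has 30 days (247 left).
October has 31 days (216 left).
November has 30 days (186 left).
December has 31 days (155 left).
January has 31 days (124 left).
February has 29 days (95 left).
March has 31 days (64 left).
April has 30 days (34 left).
May has 31 days (3 left).
3 days into June → 3 June 1992.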